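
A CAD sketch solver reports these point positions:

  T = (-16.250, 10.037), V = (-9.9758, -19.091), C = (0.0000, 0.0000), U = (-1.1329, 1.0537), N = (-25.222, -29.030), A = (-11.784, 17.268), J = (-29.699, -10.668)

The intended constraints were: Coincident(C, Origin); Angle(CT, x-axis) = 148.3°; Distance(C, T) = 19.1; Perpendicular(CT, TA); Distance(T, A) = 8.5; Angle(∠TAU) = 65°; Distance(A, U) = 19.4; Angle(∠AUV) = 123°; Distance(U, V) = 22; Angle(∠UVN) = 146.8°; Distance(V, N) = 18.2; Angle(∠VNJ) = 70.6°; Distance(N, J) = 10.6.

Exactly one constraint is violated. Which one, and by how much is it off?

Distance(N, J) = 10.6 — off by 8.30.

C = (0.00, 0.00) ✓; CT at 148.3° ✓; |CT| = 19.10 ✓; ∠(CT, TA) = 90.00° ✓; |TA| = 8.499 ✓; ∠TAU = 65.00° ✓; |AU| = 19.40 ✓; ∠AUV = 123.0° ✓; |UV| = 22.00 ✓; ∠UVN = 146.8° ✓; |VN| = 18.20 ✓; ∠VNJ = 70.60° ✓; |NJ| = 18.90 ✗.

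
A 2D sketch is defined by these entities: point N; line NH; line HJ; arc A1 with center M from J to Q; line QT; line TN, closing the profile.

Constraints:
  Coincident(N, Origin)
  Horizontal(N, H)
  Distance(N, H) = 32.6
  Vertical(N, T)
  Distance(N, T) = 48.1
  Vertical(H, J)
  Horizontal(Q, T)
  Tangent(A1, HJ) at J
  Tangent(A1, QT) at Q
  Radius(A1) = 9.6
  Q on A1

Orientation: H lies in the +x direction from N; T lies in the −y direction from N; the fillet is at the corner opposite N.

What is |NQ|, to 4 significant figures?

53.32

N is at the origin; N and H share the same y with |NH| = 32.6 and H on the +x side, so H = (32.60, 0.000). NT is vertical with |NT| = 48.1 and T on the −y side, so T = (0.000, -48.10). The virtual corner opposite N is at (32.60, -48.10). Since A1 is tangent to HJ there, MJ ⟂ HJ and A1 meets QT tangentially, so MQ is at right angles to QT, with radius 9.6, so the center M sits 9.6 in from both sides at M = (23.00, -38.50). That places the tangent points at J = (32.60, -38.50) on HJ and Q = (23.00, -48.10) on QT. Then |NQ| = |Q − N| = 53.32.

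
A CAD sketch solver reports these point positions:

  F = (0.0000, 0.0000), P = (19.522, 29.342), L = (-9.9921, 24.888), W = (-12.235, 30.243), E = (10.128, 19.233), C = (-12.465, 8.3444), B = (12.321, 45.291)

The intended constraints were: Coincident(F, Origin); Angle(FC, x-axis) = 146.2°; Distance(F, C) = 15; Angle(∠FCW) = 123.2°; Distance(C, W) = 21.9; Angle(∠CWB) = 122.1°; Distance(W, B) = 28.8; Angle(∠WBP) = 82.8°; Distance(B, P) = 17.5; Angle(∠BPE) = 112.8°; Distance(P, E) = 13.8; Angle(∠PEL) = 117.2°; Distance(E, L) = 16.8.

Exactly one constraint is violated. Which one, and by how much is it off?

Distance(E, L) = 16.8 — off by 4.10.

F = (0.00, 0.00) ✓; FC at 146.2° ✓; |FC| = 15.00 ✓; ∠FCW = 123.2° ✓; |CW| = 21.90 ✓; ∠CWB = 122.1° ✓; |WB| = 28.80 ✓; ∠WBP = 82.80° ✓; |BP| = 17.50 ✓; ∠BPE = 112.8° ✓; |PE| = 13.80 ✓; ∠PEL = 117.2° ✓; |EL| = 20.90 ✗.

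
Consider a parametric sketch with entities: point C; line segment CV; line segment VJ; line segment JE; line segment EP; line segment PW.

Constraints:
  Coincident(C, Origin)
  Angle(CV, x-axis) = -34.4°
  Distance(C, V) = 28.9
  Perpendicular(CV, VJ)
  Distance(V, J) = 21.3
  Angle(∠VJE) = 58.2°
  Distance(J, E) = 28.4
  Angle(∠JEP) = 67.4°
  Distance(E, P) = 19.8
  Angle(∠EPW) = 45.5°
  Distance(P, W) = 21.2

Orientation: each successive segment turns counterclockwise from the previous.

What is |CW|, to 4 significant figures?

23.61

∠JEP = 67.4° gives EP at -70.00° from the x-axis; with |EP| = 19.8, P = (14.28, -16.07). ∠EPW = 45.5° gives PW at 64.50° from the x-axis; with |PW| = 21.2, W = (23.41, 3.065). Then |CW| = |W − C| = 23.61.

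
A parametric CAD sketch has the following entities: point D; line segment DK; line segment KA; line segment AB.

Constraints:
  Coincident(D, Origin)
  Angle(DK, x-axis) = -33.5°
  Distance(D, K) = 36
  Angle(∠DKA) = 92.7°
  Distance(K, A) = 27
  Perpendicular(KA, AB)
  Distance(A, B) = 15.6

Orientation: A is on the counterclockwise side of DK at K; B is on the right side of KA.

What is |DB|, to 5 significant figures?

59.008

D is at the origin; DK runs at -33.5° with length 36.0, so K = 36.0·(cos -33.5°, sin -33.5°) = (30.020, -19.870). ∠DKA = 92.7°, so KA runs at -33.5° + (180° − 92.7°) = 53.800° from the x-axis; with |KA| = 27.0, A = K + 27.0·(cos 53.800°, sin 53.800°) = (45.966, 1.9182). KA is perpendicular to AB; with |AB| = 15.6 on the right of KA, B = A + 15.6·(0.80696, -0.59061) = (58.555, -7.2953). Then |DB| = |B − D| = 59.008.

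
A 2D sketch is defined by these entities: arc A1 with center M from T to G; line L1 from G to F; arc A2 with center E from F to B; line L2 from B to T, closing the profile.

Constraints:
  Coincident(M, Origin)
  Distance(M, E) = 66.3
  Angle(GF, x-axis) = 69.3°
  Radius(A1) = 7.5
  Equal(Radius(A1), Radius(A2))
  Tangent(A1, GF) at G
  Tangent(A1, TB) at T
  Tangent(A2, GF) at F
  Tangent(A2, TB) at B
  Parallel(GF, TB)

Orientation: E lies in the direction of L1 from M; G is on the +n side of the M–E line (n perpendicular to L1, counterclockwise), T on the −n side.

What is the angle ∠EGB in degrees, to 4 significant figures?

6.294°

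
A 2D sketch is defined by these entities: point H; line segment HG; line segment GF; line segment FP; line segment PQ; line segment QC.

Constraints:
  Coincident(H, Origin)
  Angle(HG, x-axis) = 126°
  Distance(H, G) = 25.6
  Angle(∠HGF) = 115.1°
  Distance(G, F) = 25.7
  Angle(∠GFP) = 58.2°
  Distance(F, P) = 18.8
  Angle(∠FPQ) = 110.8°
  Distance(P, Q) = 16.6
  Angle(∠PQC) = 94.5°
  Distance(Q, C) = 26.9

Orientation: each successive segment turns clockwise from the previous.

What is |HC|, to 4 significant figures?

39.45

H is at the origin; HG runs at 126.0° with length 25.6, so G = (-15.05, 20.71). ∠HGF = 115.1° gives GF at 61.10° from the x-axis; with |GF| = 25.7, F = (-2.627, 43.21). ∠GFP = 58.2° gives FP at -60.70° from the x-axis; with |FP| = 18.8, P = (6.573, 26.82). ∠FPQ = 110.8° gives PQ at -129.9° from the x-axis; with |PQ| = 16.6, Q = (-4.075, 14.08). ∠PQC = 94.5° gives QC at 144.6° from the x-axis; with |QC| = 26.9, C = (-26.00, 29.66). Then |HC| = |C − H| = 39.45.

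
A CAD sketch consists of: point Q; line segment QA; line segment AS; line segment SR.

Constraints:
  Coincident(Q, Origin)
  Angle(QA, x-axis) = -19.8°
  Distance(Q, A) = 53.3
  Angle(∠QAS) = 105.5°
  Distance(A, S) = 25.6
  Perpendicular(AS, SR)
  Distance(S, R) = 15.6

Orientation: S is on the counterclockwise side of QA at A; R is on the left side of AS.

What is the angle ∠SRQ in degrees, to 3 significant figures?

132°

∠QAS = 105.5°, so AS runs at -19.8° + (180° − 105.5°) = 54.7° from the x-axis; with |AS| = 25.6, S = A + 25.6·(cos 54.7°, sin 54.7°) = (64.9, 2.84). AS ⟂ SR; with |SR| = 15.6 on the left of AS, R = S + 15.6·(-0.816, 0.578) = (52.2, 11.9). Then cos ∠SRQ = RS·RQ / (|RS||RQ|), giving 132°.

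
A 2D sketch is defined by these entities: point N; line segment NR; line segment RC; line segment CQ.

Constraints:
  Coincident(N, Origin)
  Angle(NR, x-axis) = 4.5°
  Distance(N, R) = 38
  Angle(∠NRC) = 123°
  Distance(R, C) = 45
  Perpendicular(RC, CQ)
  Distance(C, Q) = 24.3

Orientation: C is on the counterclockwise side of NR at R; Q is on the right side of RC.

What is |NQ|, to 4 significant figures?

86.44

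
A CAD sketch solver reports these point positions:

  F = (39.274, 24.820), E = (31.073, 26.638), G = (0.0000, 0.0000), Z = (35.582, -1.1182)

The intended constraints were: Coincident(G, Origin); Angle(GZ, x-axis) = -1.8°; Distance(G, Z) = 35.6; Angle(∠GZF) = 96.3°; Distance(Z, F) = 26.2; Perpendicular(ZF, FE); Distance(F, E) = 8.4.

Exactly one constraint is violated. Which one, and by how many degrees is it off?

Perpendicular(ZF, FE) — off by 4.40°.

G = (0.00, 0.00) ✓; GZ at -1.800° ✓; |GZ| = 35.60 ✓; ∠GZF = 96.30° ✓; |ZF| = 26.20 ✓; ∠(ZF, FE) = 85.60° ✗; |FE| = 8.400 ✓.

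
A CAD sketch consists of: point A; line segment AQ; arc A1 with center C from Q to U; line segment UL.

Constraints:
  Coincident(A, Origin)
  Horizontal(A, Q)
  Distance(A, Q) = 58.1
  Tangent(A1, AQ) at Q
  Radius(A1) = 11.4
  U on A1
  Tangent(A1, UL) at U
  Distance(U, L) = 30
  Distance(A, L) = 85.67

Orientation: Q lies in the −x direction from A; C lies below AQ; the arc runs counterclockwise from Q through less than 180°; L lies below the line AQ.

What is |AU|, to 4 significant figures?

69.58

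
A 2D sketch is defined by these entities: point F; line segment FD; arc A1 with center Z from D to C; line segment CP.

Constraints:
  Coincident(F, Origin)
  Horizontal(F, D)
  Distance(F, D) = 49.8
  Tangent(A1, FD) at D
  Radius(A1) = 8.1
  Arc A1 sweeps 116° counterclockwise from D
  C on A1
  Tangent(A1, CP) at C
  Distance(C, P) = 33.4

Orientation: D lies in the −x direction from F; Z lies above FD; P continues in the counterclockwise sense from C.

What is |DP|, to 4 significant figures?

42.32

F is at the origin; FD is horizontal with |FD| = 49.8 and D on the −x side, so D = (-49.80, 0.000). Since A1 is tangent to FD there, ZD ⟂ FD, so Z = D + (0, 8.1) = (-49.80, 8.100). On A1, D sits at bearing -90° from Z; a 116° counterclockwise sweep puts C at bearing 26°, so C = Z + 8.1·(cos 26°, sin 26°) = (-42.52, 11.65). Tangency of A1 to CP means the radius ZC is perpendicular to CP, so CP runs along (−sin 26°, cos 26°); with |CP| = 33.4, P = (-57.16, 41.67). Then |DP| = |P − D| = 42.32.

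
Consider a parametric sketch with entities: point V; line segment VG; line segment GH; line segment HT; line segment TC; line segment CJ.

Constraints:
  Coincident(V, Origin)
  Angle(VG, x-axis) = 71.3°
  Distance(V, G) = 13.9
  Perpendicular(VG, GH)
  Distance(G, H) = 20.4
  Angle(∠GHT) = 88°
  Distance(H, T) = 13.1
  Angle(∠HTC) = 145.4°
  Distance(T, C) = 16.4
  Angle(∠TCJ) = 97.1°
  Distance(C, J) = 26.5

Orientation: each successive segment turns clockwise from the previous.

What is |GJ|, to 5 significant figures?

18.463

V is at the origin; VG runs at 71.3° with length 13.9, so G = (4.4565, 13.166). The perpendicularity gives GH at right angles to VG, so GH runs at -18.700°; with |GH| = 20.4, H = (23.780, 6.6257). ∠GHT = 88.0° gives HT at -110.70° from the x-axis; with |HT| = 13.1, T = (19.149, -5.6286). ∠HTC = 145.4° gives TC at -145.30° from the x-axis; with |TC| = 16.4, C = (5.6659, -14.965). ∠TCJ = 97.1° gives CJ at 131.80° from the x-axis; with |CJ| = 26.5, J = (-11.997, 4.7903). Then |GJ| = |J − G| = 18.463.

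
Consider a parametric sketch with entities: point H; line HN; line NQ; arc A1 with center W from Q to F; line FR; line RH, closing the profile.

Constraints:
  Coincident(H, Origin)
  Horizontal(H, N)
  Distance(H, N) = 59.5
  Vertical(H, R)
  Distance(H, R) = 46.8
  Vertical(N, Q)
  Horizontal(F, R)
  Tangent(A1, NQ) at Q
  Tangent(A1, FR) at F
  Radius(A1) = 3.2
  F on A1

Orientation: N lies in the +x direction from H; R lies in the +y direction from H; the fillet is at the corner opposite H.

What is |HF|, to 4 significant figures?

73.21

H is at the origin; H and N share the same y with |HN| = 59.5 and N on the +x side, so N = (59.50, 0.000). HR is vertical with |HR| = 46.8 and R on the +y side, so R = (0.000, 46.80). The virtual corner opposite H is at (59.50, 46.80). Since A1 is tangent to NQ there, WQ ⟂ NQ and the tangent condition forces WF to be normal to FR, with radius 3.2, so the center W sits 3.2 in from both sides at W = (56.30, 43.60). That places the tangent points at Q = (59.50, 43.60) on NQ and F = (56.30, 46.80) on FR. Then |HF| = |F − H| = 73.21.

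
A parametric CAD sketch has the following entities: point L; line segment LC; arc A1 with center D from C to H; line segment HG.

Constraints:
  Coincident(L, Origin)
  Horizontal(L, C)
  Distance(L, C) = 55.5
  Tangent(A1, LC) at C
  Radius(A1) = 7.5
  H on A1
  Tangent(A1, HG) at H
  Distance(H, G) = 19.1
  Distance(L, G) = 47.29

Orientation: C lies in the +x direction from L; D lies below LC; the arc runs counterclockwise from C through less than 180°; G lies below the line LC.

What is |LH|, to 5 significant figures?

48.748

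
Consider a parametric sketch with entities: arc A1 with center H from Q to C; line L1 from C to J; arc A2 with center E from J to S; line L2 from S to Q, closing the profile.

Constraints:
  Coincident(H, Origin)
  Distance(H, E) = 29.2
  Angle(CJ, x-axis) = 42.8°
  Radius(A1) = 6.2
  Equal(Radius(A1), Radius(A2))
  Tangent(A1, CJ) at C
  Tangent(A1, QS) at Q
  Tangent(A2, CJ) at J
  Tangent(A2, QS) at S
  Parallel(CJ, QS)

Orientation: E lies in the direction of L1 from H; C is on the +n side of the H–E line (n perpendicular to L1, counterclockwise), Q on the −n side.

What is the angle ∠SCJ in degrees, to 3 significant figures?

23.0°

The slot axis is L1's direction at 42.8°, so u = (cos 42.8°, sin 42.8°) = (0.734, 0.679) and n = (−sin 42.8°, cos 42.8°) = (-0.679, 0.734). H is at the origin and E lies 29.2 along u from H, so E = 29.2·u = (21.4, 19.8). Tangency of A1 to both parallel lines with radius 6.2 puts C and Q at H ± 6.2·n: C = (-4.21, 4.55), Q = (4.21, -4.55). Equal radii place J and S the same way about E: J = E + 6.2·n = (17.2, 24.4), S = E − 6.2·n = (25.6, 15.3). Then cos ∠SCJ = CS·CJ / (|CS||CJ|), giving 23.0°.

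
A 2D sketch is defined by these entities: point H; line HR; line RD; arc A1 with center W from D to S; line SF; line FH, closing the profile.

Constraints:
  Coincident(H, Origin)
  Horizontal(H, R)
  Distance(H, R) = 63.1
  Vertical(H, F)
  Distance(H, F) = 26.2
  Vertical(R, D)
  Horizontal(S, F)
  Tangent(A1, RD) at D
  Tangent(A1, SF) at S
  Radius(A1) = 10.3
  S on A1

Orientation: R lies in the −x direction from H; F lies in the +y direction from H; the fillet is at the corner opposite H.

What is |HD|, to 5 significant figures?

65.072

H is at the origin; HR is horizontal with |HR| = 63.1 and R on the −x side, so R = (-63.100, 0.0000). H and F share the same x with |HF| = 26.2 and F on the +y side, so F = (0.0000, 26.200). The virtual corner opposite H is at (-63.100, 26.200). Tangency of A1 to RD means the radius WD is perpendicular to RD and the tangent condition forces WS to be normal to SF, with radius 10.3, so the center W sits 10.3 in from both sides at W = (-52.800, 15.900). That places the tangent points at D = (-63.100, 15.900) on RD and S = (-52.800, 26.200) on SF. Then |HD| = |D − H| = 65.072.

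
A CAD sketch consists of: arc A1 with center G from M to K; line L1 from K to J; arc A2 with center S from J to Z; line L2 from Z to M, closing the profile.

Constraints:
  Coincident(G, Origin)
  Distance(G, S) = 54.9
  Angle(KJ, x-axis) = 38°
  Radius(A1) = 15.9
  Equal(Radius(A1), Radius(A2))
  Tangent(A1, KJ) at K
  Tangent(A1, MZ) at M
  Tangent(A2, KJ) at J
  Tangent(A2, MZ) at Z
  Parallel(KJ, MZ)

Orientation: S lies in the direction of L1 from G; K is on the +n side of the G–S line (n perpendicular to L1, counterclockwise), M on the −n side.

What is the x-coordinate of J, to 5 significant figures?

33.473

The slot axis is L1's direction at 38.0°, so u = (cos 38.0°, sin 38.0°) = (0.78801, 0.61566) and n = (−sin 38.0°, cos 38.0°) = (-0.61566, 0.78801). G is at the origin and S lies 54.9 along u from G, so S = 54.9·u = (43.262, 33.800). Tangency of A1 to both parallel lines with radius 15.9 puts K and M at G ± 15.9·n: K = (-9.7890, 12.529), M = (9.7890, -12.529). Equal radii place J and Z the same way about S: J = S + 15.9·n = (33.473, 46.329), Z = S − 15.9·n = (53.051, 21.270). So J.x = 33.473.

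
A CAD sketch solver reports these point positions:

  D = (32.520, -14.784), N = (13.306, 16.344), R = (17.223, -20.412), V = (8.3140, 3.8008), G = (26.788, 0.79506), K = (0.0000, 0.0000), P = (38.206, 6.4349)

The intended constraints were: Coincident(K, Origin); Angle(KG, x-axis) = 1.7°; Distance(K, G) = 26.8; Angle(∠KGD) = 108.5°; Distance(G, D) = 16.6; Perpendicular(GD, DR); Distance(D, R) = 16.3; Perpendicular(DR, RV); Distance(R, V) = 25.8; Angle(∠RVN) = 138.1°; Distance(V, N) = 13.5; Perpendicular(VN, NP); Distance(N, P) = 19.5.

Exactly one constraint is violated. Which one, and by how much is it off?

Distance(N, P) = 19.5 — off by 7.30.

K = (0.00, 0.00) ✓; KG at 1.700° ✓; |KG| = 26.80 ✓; ∠KGD = 108.5° ✓; |GD| = 16.60 ✓; ∠(GD, DR) = 90.00° ✓; |DR| = 16.30 ✓; ∠(DR, RV) = 90.00° ✓; |RV| = 25.80 ✓; ∠RVN = 138.1° ✓; |VN| = 13.50 ✓; ∠(VN, NP) = 90.00° ✓; |NP| = 26.80 ✗.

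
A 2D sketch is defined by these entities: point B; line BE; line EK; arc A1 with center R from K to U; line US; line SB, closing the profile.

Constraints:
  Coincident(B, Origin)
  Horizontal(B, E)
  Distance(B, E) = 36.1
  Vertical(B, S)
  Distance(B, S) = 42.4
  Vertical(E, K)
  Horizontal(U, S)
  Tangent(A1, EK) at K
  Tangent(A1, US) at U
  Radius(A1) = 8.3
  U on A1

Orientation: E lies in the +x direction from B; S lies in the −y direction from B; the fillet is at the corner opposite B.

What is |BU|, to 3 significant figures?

50.7

B is at the origin; BE is horizontal with |BE| = 36.1 and E on the +x side, so E = (36.1, 0.00). B and S share the same x with |BS| = 42.4 and S on the −y side, so S = (0.00, -42.4). The virtual corner opposite B is at (36.1, -42.4). Since A1 is tangent to EK there, RK ⟂ EK and tangency of A1 to US means the radius RU is perpendicular to US, with radius 8.3, so the center R sits 8.3 in from both sides at R = (27.8, -34.1). That places the tangent points at K = (36.1, -34.1) on EK and U = (27.8, -42.4) on US. Then |BU| = |U − B| = 50.7.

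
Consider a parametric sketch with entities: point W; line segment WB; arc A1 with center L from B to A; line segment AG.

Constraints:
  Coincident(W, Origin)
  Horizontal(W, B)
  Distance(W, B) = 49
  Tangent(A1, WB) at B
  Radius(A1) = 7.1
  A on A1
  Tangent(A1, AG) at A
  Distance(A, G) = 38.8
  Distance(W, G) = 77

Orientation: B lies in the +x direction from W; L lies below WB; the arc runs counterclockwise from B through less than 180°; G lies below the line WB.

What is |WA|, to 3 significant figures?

44.3

W is at the origin; W and B share the same y with |WB| = 49.0 and B on the +x side, so B = (49.0, 0.00). A1 meets WB tangentially, so LB is at right angles to WB, so L = B + (0, -7.1) = (49.0, -7.10). Since LA ⟂ AG (tangency), |LG| = √(7.1² + 38.8²) = 39.4 regardless of where A sits on A1. So G lies on both circle(W, 77.0) and circle(L, 39.4); the below-WB intersection is G = (63.3, -43.9). A is the foot of the tangent from G: A = (43.0, -10.8).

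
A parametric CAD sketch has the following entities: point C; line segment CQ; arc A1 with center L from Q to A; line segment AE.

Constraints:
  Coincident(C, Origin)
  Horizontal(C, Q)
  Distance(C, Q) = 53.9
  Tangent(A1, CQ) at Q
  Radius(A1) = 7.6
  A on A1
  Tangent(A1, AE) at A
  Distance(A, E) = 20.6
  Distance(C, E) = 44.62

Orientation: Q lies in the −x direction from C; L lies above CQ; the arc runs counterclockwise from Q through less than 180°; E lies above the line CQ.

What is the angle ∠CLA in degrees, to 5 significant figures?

17.218°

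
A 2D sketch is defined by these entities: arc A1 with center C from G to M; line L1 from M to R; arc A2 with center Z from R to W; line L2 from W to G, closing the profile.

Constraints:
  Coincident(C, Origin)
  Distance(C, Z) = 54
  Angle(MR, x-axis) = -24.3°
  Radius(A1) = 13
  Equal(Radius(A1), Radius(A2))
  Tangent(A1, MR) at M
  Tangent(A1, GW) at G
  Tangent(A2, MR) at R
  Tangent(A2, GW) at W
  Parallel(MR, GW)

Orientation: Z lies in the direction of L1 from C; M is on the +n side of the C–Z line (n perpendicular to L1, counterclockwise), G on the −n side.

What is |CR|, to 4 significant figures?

55.54

The slot axis is L1's direction at -24.3°, so u = (cos -24.3°, sin -24.3°) = (0.9114, -0.4115) and n = (−sin -24.3°, cos -24.3°) = (0.4115, 0.9114). C is at the origin and Z lies 54.0 along u from C, so Z = 54.0·u = (49.22, -22.22). Tangency of A1 to both parallel lines with radius 13.0 puts M and G at C ± 13.0·n: M = (5.350, 11.85), G = (-5.350, -11.85). Equal radii place R and W the same way about Z: R = Z + 13.0·n = (54.57, -10.37), W = Z − 13.0·n = (43.87, -34.07). Then |CR| = |R − C| = 55.54.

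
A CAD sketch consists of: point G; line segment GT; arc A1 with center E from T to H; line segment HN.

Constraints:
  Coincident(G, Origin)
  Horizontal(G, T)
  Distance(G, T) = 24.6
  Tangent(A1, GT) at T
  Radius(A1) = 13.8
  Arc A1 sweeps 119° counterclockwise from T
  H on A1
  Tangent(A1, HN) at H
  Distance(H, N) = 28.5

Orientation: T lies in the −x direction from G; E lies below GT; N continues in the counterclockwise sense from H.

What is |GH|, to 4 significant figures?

42.01

G is at the origin; GT is horizontal with |GT| = 24.6 and T on the −x side, so T = (-24.60, 0.000). Tangency of A1 to GT means the radius ET is perpendicular to GT, so E = T + (0, -13.8) = (-24.60, -13.80). On A1, T sits at bearing 90° from E; a 119° counterclockwise sweep puts H at bearing 209°, so H = E + 13.8·(cos 209°, sin 209°) = (-36.67, -20.49). Then |GH| = |H − G| = 42.01.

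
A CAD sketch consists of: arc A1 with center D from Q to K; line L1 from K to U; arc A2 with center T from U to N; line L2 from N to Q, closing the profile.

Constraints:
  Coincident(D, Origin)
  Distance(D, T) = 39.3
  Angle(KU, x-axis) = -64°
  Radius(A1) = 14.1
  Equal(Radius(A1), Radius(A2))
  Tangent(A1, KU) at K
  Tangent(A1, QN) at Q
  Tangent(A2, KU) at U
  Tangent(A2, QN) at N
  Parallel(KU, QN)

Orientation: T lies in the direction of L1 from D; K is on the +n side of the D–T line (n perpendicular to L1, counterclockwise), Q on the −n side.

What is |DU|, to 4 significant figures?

41.75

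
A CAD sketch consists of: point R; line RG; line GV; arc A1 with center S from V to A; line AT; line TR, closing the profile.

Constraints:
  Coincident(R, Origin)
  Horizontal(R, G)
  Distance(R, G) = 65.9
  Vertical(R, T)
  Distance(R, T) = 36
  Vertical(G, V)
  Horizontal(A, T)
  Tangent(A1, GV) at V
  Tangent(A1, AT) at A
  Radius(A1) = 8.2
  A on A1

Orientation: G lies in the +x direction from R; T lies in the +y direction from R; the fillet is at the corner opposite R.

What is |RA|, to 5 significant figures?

68.009

R is at the origin; R and G share the same y with |RG| = 65.9 and G on the +x side, so G = (65.900, 0.0000). RT is vertical with |RT| = 36.0 and T on the +y side, so T = (0.0000, 36.000). The virtual corner opposite R is at (65.900, 36.000). Tangency of A1 to GV means the radius SV is perpendicular to GV and A1 meets AT tangentially, so SA is at right angles to AT, with radius 8.2, so the center S sits 8.2 in from both sides at S = (57.700, 27.800). That places the tangent points at V = (65.900, 27.800) on GV and A = (57.700, 36.000) on AT. Then |RA| = |A − R| = 68.009.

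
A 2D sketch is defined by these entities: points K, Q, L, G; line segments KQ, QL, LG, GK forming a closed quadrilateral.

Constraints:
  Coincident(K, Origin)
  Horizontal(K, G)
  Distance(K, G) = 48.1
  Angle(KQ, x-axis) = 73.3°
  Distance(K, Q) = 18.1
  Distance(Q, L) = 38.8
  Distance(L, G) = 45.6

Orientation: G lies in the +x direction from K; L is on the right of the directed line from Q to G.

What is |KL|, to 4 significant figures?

22.76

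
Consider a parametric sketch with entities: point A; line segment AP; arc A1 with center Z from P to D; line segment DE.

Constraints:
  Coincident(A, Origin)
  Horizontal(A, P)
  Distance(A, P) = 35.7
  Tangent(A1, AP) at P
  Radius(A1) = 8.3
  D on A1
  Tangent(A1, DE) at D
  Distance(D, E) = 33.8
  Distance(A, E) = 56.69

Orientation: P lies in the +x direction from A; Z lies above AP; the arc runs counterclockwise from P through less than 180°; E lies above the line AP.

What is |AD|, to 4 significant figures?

44.95

Checks: |AP| = 35.70 ✓; |ZD| = 8.300 ✓; ∠(ZD, DE) = 90.00° ✓; |DE| = 33.80 ✓; |AE| = 56.69 ✓.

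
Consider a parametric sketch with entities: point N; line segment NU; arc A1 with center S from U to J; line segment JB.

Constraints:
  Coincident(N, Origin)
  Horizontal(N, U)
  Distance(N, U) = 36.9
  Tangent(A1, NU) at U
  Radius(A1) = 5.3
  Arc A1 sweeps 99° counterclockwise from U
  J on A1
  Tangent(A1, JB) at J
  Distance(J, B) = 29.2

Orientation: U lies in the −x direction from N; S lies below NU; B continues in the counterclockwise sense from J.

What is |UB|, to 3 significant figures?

35.0

On A1, U sits at bearing 90° from S; a 99° counterclockwise sweep puts J at bearing 189°, so J = S + 5.3·(cos 189°, sin 189°) = (-42.1, -6.13). A1 meets JB tangentially, so SJ is at right angles to JB, so JB runs along (−sin 189°, cos 189°); with |JB| = 29.2, B = (-37.6, -35.0). Then |UB| = |B − U| = 35.0.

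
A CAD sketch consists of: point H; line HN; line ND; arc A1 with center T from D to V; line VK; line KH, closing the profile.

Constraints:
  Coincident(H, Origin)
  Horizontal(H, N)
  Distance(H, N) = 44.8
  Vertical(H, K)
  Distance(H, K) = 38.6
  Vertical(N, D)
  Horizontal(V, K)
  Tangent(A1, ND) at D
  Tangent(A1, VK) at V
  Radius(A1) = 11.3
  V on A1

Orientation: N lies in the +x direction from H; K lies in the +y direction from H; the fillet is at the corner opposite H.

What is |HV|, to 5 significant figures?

51.110

H is at the origin; H and N share the same y with |HN| = 44.8 and N on the +x side, so N = (44.800, 0.0000). H and K share the same x with |HK| = 38.6 and K on the +y side, so K = (0.0000, 38.600). The virtual corner opposite H is at (44.800, 38.600). A1 meets ND tangentially, so TD is at right angles to ND and tangency of A1 to VK means the radius TV is perpendicular to VK, with radius 11.3, so the center T sits 11.3 in from both sides at T = (33.500, 27.300). That places the tangent points at D = (44.800, 27.300) on ND and V = (33.500, 38.600) on VK. Then |HV| = |V − H| = 51.110.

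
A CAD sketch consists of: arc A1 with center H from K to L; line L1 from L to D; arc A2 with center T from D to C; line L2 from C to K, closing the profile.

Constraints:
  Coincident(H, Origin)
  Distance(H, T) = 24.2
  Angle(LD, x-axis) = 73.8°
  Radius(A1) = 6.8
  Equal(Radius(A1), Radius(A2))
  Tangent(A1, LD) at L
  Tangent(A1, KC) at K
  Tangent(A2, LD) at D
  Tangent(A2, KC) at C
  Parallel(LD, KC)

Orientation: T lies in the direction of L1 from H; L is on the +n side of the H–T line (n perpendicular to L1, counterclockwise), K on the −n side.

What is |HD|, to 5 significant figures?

25.137

The slot axis is L1's direction at 73.8°, so u = (cos 73.8°, sin 73.8°) = (0.27899, 0.96029) and n = (−sin 73.8°, cos 73.8°) = (-0.96029, 0.27899). H is at the origin and T lies 24.2 along u from H, so T = 24.2·u = (6.7516, 23.239). Tangency of A1 to both parallel lines with radius 6.8 puts L and K at H ± 6.8·n: L = (-6.5300, 1.8971), K = (6.5300, -1.8971). Equal radii place D and C the same way about T: D = T + 6.8·n = (0.22159, 25.136), C = T − 6.8·n = (13.282, 21.342). Then |HD| = |D − H| = 25.137.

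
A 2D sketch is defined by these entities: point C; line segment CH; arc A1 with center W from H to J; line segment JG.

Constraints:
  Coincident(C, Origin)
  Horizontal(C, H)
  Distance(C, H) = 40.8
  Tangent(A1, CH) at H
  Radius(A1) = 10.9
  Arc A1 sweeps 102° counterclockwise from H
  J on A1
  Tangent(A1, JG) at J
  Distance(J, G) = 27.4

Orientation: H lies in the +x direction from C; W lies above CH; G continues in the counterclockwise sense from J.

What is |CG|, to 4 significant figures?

60.76

On A1, H sits at bearing -90° from W; a 102° counterclockwise sweep puts J at bearing 12°, so J = W + 10.9·(cos 12°, sin 12°) = (51.46, 13.17). Since A1 is tangent to JG there, WJ ⟂ JG, so JG runs along (−sin 12°, cos 12°); with |JG| = 27.4, G = (45.77, 39.97). Then |CG| = |G − C| = 60.76.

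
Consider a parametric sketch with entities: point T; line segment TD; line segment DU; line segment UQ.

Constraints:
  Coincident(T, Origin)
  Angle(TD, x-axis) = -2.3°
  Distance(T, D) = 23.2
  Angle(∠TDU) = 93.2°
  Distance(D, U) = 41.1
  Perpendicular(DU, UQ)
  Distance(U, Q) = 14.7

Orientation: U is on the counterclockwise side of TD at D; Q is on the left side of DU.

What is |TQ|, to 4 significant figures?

43.23

T is at the origin; TD runs at -2.3° with length 23.2, so D = 23.2·(cos -2.3°, sin -2.3°) = (23.18, -0.9311). ∠TDU = 93.2°, so DU runs at -2.3° + (180° − 93.2°) = 84.50° from the x-axis; with |DU| = 41.1, U = D + 41.1·(cos 84.50°, sin 84.50°) = (27.12, 39.98). DU is perpendicular to UQ; with |UQ| = 14.7 on the left of DU, Q = U + 14.7·(-0.9954, 0.09585) = (12.49, 41.39). Then |TQ| = |Q − T| = 43.23.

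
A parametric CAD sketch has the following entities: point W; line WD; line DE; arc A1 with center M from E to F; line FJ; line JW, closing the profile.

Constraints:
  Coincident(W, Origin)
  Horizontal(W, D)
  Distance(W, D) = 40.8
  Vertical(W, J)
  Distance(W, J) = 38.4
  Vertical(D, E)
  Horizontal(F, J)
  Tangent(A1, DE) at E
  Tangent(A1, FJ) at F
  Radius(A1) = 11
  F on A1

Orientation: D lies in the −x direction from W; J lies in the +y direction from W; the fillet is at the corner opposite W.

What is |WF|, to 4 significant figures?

48.61

W is at the origin; WD is horizontal with |WD| = 40.8 and D on the −x side, so D = (-40.80, 0.000). WJ is vertical with |WJ| = 38.4 and J on the +y side, so J = (0.000, 38.40). The virtual corner opposite W is at (-40.80, 38.40). The tangent condition forces ME to be normal to DE and A1 meets FJ tangentially, so MF is at right angles to FJ, with radius 11.0, so the center M sits 11.0 in from both sides at M = (-29.80, 27.40). That places the tangent points at E = (-40.80, 27.40) on DE and F = (-29.80, 38.40) on FJ. Then |WF| = |F − W| = 48.61.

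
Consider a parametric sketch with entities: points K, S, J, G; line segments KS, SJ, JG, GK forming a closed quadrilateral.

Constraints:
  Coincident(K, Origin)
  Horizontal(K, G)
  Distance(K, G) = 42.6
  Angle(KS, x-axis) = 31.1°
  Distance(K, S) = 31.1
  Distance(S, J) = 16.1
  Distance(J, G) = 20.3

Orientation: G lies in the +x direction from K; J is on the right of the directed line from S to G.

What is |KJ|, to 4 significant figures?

22.31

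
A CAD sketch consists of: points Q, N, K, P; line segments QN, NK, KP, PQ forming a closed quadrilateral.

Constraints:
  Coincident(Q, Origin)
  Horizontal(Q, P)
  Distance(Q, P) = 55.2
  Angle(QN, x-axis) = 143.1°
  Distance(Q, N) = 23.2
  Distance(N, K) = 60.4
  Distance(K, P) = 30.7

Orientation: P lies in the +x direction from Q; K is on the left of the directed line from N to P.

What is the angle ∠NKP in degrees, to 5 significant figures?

106.33°

Checks: |NK| = 60.40 ✓; |KP| = 30.70 ✓.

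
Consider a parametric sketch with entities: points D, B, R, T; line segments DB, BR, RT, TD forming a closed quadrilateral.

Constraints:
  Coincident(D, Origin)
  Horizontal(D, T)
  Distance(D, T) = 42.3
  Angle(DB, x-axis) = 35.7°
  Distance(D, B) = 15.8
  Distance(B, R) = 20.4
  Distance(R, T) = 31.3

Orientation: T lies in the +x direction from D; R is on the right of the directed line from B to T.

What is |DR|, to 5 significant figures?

17.194

Checks: |BR| = 20.40 ✓; |RT| = 31.30 ✓.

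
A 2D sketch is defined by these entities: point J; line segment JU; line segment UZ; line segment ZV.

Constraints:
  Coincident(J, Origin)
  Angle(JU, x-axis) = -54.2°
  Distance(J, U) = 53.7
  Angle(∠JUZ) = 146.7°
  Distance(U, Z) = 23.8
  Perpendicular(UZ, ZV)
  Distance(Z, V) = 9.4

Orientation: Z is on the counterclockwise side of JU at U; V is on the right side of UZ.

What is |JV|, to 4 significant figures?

78.93

∠JUZ = 146.7°, so UZ runs at -54.2° + (180° − 146.7°) = -20.90° from the x-axis; with |UZ| = 23.8, Z = U + 23.8·(cos -20.90°, sin -20.90°) = (53.65, -52.04). The perpendicularity gives ZV at right angles to UZ; with |ZV| = 9.4 on the right of UZ, V = Z + 9.4·(-0.3567, -0.9342) = (50.29, -60.83). Then |JV| = |V − J| = 78.93.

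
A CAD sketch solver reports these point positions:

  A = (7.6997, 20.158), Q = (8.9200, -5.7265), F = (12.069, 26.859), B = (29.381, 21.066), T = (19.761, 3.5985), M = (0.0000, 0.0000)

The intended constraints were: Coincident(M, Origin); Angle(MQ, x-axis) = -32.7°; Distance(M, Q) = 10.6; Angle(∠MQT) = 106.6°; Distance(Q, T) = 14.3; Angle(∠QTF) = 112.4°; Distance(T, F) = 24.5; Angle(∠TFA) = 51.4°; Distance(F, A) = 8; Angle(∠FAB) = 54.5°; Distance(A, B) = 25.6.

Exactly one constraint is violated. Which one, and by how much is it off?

Distance(A, B) = 25.6 — off by 3.90.

M = (0.00, 0.00) ✓; MQ at -32.70° ✓; |MQ| = 10.60 ✓; ∠MQT = 106.6° ✓; |QT| = 14.30 ✓; ∠QTF = 112.4° ✓; |TF| = 24.50 ✓; ∠TFA = 51.40° ✓; |FA| = 8.000 ✓; ∠FAB = 54.50° ✓; |AB| = 21.70 ✗.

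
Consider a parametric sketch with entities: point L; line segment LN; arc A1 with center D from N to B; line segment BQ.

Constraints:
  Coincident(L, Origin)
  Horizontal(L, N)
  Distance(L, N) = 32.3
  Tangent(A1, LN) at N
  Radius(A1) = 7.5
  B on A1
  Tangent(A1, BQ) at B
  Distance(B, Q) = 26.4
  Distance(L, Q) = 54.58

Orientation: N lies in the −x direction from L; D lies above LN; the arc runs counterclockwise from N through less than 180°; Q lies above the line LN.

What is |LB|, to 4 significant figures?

29.39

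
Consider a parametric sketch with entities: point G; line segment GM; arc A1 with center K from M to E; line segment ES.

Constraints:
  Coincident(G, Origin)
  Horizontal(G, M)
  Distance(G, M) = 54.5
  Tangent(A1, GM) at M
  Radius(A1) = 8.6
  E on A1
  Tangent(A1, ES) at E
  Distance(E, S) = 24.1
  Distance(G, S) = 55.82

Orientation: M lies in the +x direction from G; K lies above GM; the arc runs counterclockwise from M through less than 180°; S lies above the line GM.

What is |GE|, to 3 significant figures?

62.7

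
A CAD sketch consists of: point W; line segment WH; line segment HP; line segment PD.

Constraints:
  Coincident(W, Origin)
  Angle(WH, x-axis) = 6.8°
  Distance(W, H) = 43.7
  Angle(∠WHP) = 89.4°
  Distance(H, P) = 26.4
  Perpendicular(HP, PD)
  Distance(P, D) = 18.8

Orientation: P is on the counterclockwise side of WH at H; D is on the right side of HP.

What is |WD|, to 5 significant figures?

67.668

∠WHP = 89.4°, so HP runs at 6.8° + (180° − 89.4°) = 97.400° from the x-axis; with |HP| = 26.4, P = H + 26.4·(cos 97.400°, sin 97.400°) = (39.992, 31.354). HP is perpendicular to PD; with |PD| = 18.8 on the right of HP, D = P + 18.8·(0.99167, 0.12880) = (58.636, 33.776). Then |WD| = |D − W| = 67.668.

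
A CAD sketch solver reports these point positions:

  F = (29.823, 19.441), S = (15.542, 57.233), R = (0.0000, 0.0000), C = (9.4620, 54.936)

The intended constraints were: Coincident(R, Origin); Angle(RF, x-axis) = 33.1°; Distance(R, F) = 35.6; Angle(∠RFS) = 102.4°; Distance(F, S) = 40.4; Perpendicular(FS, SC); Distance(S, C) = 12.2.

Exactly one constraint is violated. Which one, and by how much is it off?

Distance(S, C) = 12.2 — off by 5.70.

R = (0.00, 0.00) ✓; RF at 33.10° ✓; |RF| = 35.60 ✓; ∠RFS = 102.4° ✓; |FS| = 40.40 ✓; ∠(FS, SC) = 90.00° ✓; |SC| = 6.499 ✗.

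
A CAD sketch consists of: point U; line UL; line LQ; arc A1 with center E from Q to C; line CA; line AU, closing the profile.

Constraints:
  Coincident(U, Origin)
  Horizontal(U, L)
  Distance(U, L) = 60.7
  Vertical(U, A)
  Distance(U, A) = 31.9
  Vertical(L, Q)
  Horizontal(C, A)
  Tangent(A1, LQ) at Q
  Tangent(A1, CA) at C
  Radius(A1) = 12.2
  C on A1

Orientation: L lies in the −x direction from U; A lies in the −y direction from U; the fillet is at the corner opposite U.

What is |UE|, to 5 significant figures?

52.348

U is at the origin; UL is horizontal with |UL| = 60.7 and L on the −x side, so L = (-60.700, 0.0000). UA is vertical with |UA| = 31.9 and A on the −y side, so A = (0.0000, -31.900). The virtual corner opposite U is at (-60.700, -31.900). Tangency of A1 to LQ means the radius EQ is perpendicular to LQ and the tangent condition forces EC to be normal to CA, with radius 12.2, so the center E sits 12.2 in from both sides at E = (-48.500, -19.700). Then |UE| = |E − U| = 52.348.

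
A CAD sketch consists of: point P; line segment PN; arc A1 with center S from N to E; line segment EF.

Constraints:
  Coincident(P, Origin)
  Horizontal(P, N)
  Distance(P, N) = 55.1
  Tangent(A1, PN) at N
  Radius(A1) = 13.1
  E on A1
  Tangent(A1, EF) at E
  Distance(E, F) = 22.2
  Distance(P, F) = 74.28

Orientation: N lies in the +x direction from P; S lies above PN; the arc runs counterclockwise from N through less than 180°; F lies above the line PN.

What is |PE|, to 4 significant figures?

69.71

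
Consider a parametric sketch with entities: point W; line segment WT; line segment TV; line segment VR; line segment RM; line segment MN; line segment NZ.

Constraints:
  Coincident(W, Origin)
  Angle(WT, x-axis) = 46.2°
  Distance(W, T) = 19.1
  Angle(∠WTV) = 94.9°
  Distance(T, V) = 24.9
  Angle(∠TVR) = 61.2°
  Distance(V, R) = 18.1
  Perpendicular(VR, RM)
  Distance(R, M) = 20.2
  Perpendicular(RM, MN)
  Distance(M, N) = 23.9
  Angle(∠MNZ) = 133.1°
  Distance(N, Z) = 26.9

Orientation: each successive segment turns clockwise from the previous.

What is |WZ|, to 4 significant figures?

55.32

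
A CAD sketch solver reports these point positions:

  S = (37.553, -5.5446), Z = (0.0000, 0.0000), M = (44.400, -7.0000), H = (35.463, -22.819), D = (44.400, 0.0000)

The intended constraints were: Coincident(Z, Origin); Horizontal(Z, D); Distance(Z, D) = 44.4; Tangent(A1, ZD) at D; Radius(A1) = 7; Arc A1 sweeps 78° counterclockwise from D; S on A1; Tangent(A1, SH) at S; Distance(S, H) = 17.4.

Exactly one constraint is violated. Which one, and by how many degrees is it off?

Tangent(A1, SH) at S — off by 5.10°.

Z = (0.00, 0.00) ✓; Z.y = 0.00, D.y = 0.00 ✓; |ZD| = 44.40 ✓; ∠(MD, DZ) = 90.00° ✓; |MD| = 7.000 ✓; bearing(M→S) − bearing(M→D) = 78.00° ✓; |MS| = 7.000 ✓; ∠(MS, SH) = 84.90° ✗; |SH| = 17.40 ✓.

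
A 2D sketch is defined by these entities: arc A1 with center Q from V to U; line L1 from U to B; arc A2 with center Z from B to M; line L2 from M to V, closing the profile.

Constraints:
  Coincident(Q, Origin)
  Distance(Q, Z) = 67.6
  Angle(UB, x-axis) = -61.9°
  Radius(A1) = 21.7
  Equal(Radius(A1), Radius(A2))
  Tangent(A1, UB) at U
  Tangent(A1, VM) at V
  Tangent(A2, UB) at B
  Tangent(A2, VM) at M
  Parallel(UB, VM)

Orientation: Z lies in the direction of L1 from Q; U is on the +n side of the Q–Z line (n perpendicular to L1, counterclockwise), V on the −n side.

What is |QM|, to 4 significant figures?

71.00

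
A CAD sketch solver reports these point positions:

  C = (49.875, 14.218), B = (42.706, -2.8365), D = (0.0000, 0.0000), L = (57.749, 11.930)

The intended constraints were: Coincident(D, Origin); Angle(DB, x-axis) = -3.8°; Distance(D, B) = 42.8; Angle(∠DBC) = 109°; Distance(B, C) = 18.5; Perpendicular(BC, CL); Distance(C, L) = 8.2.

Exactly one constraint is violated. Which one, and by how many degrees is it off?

Perpendicular(BC, CL) — off by 6.60°.

D = (0.00, 0.00) ✓; DB at -3.800° ✓; |DB| = 42.80 ✓; ∠DBC = 109.0° ✓; |BC| = 18.50 ✓; ∠(BC, CL) = 83.40° ✗; |CL| = 8.200 ✓.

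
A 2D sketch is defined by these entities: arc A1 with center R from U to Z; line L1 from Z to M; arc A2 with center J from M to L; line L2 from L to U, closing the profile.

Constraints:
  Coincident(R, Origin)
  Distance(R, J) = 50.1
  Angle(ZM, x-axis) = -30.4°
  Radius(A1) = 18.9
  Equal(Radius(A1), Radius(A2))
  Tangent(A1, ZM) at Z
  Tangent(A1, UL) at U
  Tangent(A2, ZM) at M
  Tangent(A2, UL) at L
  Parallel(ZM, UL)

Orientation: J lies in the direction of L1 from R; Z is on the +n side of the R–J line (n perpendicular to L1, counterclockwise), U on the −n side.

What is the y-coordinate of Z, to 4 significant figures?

16.30

R is at the origin and J lies 50.1 along u from R, so J = 50.1·u = (43.21, -25.35). Tangency of A1 to both parallel lines with radius 18.9 puts Z and U at R ± 18.9·n: Z = (9.564, 16.30), U = (-9.564, -16.30). So Z.y = 16.30.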